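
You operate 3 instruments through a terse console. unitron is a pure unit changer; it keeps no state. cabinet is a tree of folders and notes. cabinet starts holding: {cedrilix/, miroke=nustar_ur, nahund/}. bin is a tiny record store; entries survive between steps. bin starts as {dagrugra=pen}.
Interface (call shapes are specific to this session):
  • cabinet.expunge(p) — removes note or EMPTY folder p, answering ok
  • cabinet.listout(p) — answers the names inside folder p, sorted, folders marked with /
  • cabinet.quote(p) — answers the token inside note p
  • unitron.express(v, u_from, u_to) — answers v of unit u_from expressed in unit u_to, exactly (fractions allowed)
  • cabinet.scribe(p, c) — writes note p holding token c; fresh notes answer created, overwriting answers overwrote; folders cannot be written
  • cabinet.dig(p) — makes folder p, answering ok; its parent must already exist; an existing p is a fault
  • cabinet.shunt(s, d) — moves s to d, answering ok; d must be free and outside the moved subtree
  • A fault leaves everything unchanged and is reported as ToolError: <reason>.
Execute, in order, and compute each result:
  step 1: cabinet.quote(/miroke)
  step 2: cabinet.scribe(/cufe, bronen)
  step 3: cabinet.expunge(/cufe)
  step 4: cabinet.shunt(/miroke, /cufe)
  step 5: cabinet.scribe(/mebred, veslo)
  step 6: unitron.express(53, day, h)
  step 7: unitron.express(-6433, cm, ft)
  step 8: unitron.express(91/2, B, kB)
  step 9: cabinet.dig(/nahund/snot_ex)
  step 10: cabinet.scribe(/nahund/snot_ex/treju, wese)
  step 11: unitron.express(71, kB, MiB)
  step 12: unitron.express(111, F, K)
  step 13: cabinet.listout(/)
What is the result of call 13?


Answer: [cedrilix/, cufe, mebred, nahund/]

Derivation:
-> quote(/miroke)
<- nustar_ur
-> scribe(/cufe, bronen)
<- created
-> expunge(/cufe)
<- ok
-> shunt(/miroke, /cufe)
<- ok
-> scribe(/mebred, veslo)
<- created
-> express(53, day, h)
<- 1272
-> express(-6433, cm, ft)
<- -160825/762
-> express(91/2, B, kB)
<- 91/2000
-> dig(/nahund/snot_ex)
<- ok
-> scribe(/nahund/snot_ex/treju, wese)
<- created
-> express(71, kB, MiB)
<- 8875/131072
-> express(111, F, K)
<- 57067/180
-> listout(/)
<- [cedrilix/, cufe, mebred, nahund/]


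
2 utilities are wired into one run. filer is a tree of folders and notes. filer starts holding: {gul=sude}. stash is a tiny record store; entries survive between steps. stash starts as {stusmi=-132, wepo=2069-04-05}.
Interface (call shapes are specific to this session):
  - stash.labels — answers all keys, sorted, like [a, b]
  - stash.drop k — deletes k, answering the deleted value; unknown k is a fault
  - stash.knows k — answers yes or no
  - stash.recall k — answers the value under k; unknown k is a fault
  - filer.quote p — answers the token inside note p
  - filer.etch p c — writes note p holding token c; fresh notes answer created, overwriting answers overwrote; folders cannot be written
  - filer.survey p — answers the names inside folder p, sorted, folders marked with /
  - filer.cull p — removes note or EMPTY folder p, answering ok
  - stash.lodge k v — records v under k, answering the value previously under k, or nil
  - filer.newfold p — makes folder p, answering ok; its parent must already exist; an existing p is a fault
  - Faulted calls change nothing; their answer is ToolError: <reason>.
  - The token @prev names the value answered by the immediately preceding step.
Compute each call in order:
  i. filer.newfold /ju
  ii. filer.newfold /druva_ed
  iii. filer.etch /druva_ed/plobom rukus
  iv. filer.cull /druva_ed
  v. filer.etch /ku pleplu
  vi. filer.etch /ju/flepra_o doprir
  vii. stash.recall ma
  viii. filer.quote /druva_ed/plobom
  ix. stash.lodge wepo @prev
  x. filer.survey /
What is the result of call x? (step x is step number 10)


CALL filer.newfold[p: /ju]
RET  ok
CALL filer.newfold[p: /druva_ed]
RET  ok
CALL filer.etch[p: /druva_ed/plobom; c: rukus]
RET  created
CALL filer.cull[p: /druva_ed]
RET  ToolError: not empty
CALL filer.etch[p: /ku; c: pleplu]
RET  created
CALL filer.etch[p: /ju/flepra_o; c: doprir]
RET  created
CALL stash.recall[k: ma]
RET  ToolError: no such key ma
CALL filer.quote[p: /druva_ed/plobom]
RET  rukus
CALL stash.lodge[k: wepo; v: @prev]
RET  2069-04-05
CALL filer.survey[p: /]
RET  [druva_ed/, gul, ju/, ku]

Answer: [druva_ed/, gul, ju/, ku]


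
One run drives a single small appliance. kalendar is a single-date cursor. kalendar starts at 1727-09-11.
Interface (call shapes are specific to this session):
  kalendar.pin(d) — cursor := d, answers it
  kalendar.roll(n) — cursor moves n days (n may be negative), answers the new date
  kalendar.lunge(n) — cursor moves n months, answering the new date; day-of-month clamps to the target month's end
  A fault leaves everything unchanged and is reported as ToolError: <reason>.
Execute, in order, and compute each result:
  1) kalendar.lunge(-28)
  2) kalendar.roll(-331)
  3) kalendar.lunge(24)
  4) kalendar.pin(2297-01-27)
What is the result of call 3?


Answer: 1726-06-14

Derivation:
Do: lunge[n: -28]
See: 1725-05-11
Do: roll[n: -331]
See: 1724-06-14
Do: lunge[n: 24]
See: 1726-06-14
Do: pin[d: 2297-01-27]
See: 2297-01-27


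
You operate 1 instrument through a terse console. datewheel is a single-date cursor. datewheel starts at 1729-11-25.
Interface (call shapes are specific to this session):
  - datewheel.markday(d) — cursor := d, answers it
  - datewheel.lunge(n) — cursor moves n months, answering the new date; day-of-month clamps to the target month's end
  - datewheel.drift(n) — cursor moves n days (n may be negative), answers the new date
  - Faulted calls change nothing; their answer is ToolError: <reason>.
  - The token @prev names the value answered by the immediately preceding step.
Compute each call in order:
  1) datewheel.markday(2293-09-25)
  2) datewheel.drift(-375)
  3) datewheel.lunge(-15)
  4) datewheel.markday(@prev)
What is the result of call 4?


Answer: 2291-06-15

Derivation:
% datewheel.markday 2293-09-25
[out] 2293-09-25
% datewheel.drift -375
[out] 2292-09-15
% datewheel.lunge -15
[out] 2291-06-15
% datewheel.markday @prev
[out] 2291-06-15


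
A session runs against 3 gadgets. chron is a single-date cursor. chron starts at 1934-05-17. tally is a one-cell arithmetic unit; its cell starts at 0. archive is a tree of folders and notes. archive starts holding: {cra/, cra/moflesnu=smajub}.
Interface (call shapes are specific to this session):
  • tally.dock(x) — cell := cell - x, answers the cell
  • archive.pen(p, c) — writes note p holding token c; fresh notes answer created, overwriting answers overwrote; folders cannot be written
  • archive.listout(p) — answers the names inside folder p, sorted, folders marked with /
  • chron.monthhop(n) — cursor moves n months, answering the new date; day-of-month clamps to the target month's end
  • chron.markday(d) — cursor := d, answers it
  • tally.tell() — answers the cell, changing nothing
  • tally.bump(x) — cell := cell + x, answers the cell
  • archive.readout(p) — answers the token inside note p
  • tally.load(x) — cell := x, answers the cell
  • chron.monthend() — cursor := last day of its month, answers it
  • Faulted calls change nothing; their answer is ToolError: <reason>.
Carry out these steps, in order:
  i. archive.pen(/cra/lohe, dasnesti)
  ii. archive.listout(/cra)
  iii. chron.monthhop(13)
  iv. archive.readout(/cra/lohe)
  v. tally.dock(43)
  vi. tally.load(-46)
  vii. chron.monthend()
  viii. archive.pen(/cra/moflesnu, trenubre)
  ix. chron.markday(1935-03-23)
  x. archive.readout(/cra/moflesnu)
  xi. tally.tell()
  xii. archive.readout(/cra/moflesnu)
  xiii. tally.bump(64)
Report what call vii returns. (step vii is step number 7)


Answer: 1935-06-30

Derivation:
-> archive.pen(p→/cra/lohe, c→dasnesti)
<- created
-> archive.listout(p→/cra)
<- [lohe, moflesnu]
-> chron.monthhop(n→13)
<- 1935-06-17
-> archive.readout(p→/cra/lohe)
<- dasnesti
-> tally.dock(x→43)
<- -43
-> tally.load(x→-46)
<- -46
-> chron.monthend()
<- 1935-06-30
-> archive.pen(p→/cra/moflesnu, c→trenubre)
<- overwrote
-> chron.markday(d→1935-03-23)
<- 1935-03-23
-> archive.readout(p→/cra/moflesnu)
<- trenubre
-> tally.tell()
<- -46
-> archive.readout(p→/cra/moflesnu)
<- trenubre
-> tally.bump(x→64)
<- 18


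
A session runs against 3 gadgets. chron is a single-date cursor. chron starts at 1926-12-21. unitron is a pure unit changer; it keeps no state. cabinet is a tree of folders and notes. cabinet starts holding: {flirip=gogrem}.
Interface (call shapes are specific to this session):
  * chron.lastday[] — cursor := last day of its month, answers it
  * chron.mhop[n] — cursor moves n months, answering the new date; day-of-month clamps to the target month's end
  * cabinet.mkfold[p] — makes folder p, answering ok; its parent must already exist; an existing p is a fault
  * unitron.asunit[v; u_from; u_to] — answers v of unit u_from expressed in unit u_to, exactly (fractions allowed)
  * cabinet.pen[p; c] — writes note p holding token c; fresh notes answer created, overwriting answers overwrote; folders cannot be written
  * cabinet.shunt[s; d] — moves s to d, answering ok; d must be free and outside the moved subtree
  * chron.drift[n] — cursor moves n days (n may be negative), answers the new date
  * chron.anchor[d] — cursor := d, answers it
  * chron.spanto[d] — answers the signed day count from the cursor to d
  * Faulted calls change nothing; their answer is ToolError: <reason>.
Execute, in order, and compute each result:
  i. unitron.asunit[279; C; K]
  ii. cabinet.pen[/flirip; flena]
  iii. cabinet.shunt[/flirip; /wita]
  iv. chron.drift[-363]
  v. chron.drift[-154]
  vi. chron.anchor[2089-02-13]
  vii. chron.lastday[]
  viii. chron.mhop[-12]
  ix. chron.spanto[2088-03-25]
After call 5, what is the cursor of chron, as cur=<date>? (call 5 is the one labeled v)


Answer: cur=1925-07-22

Derivation:
>> unitron.asunit(v='279', u_from='C', u_to='K')
<< 11043/20
>> cabinet.pen(p='/flirip', c='flena')
<< overwrote
>> cabinet.shunt(s='/flirip', d='/wita')
<< ok
>> chron.drift(n='-363')
<< 1925-12-23
>> chron.drift(n='-154')
<< 1925-07-22
>> chron.anchor(d='2089-02-13')
<< 2089-02-13
>> chron.lastday()
<< 2089-02-28
>> chron.mhop(n='-12')
<< 2088-02-28
>> chron.spanto(d='2088-03-25')
<< 26


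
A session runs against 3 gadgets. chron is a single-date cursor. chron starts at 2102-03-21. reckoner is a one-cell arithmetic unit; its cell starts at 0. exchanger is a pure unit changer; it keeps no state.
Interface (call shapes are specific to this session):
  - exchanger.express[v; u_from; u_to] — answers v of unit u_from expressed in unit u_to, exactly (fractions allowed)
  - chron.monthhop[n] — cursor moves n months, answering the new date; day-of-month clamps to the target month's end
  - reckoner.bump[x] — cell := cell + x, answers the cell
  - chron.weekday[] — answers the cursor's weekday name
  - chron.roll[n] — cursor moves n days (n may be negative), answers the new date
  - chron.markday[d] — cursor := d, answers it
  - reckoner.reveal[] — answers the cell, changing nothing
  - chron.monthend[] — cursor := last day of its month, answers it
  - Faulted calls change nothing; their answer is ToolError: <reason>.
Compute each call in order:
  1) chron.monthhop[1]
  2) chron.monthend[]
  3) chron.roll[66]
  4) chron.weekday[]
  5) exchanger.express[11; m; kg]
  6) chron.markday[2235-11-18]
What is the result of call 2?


Answer: 2102-04-30

Derivation:
>> chron.monthhop(n='1')
<< 2102-04-21
>> chron.monthend()
<< 2102-04-30
>> chron.roll(n='66')
<< 2102-07-05
>> chron.weekday()
<< Wednesday
>> exchanger.express(v='11', u_from='m', u_to='kg')
<< ToolError: incompatible units
>> chron.markday(d='2235-11-18')
<< 2235-11-18


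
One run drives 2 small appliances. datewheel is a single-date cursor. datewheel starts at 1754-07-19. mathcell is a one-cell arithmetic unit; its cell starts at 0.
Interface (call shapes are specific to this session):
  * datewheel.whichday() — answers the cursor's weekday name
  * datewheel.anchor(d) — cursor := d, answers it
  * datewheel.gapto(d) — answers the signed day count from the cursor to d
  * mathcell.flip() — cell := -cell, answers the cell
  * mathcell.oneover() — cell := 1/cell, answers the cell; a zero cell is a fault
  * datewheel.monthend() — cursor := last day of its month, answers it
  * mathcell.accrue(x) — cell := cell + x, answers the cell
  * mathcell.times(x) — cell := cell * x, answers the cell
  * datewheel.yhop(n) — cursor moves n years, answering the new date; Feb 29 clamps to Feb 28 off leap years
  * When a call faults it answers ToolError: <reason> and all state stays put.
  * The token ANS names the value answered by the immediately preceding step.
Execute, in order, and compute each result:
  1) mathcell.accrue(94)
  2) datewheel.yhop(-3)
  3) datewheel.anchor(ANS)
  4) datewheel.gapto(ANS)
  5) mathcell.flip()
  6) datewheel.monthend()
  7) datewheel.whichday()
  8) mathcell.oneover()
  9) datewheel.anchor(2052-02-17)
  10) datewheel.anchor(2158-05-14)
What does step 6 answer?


[in] accrue x='94'
= 94
[in] yhop n='-3'
= 1751-07-19
[in] anchor d='ANS'
= 1751-07-19
[in] gapto d='ANS'
= 0
[in] flip
= -94
[in] monthend
= 1751-07-31
[in] whichday
= Saturday
[in] oneover
= -1/94
[in] anchor d='2052-02-17'
= 2052-02-17
[in] anchor d='2158-05-14'
= 2158-05-14

Answer: 1751-07-31


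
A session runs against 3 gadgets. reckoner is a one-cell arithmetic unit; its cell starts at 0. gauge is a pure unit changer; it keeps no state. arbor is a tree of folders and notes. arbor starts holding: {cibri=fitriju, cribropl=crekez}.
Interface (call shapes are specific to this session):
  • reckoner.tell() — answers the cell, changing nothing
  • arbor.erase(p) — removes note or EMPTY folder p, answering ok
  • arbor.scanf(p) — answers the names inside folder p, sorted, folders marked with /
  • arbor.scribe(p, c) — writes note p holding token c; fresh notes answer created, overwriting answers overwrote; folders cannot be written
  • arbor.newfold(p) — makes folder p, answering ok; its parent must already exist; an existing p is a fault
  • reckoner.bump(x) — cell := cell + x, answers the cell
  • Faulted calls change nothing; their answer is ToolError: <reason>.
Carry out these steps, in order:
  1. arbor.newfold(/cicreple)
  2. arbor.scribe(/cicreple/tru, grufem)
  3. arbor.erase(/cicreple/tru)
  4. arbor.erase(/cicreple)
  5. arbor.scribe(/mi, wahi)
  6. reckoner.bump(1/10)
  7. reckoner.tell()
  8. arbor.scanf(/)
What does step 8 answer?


Using arbor.newfold with p→/cicreple, which returns ok.
Calling arbor.scribe with p→/cicreple/tru, c→grufem, and see created.
Calling arbor.erase with p→/cicreple/tru, which returns ok.
I invoke arbor.erase with p→/cicreple, and observe ok.
Invoking arbor.scribe with p→/mi, c→wahi, yielding created.
Next I call reckoner.bump with x→1/10, yielding 1/10.
Invoking reckoner.tell, — result: 1/10.
Now I run arbor.scanf with p→/: [cibri, cribropl, mi].

Answer: [cibri, cribropl, mi]


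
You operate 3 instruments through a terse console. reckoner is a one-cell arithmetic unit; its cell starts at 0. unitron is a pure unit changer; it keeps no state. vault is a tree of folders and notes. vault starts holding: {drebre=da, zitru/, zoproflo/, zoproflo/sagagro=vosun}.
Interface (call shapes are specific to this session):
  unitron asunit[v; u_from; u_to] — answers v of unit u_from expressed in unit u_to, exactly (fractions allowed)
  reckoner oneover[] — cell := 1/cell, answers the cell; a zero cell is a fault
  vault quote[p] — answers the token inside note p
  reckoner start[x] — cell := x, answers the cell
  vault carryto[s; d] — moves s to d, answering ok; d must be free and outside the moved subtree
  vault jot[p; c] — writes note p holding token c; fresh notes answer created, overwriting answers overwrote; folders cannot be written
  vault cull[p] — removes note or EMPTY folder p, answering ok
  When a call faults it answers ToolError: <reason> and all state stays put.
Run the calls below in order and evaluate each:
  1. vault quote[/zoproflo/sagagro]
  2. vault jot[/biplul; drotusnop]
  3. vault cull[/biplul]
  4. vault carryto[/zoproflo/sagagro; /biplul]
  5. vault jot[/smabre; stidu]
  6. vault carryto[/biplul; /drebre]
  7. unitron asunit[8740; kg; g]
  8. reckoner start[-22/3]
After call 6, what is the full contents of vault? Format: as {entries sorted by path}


Answer: {biplul=vosun, drebre=da, smabre=stidu, zitru/, zoproflo/}

Derivation:
CALL vault quote[p='/zoproflo/sagagro']
RET  vosun
CALL vault jot[p='/biplul'; c='drotusnop']
RET  created
CALL vault cull[p='/biplul']
RET  ok
CALL vault carryto[s='/zoproflo/sagagro'; d='/biplul']
RET  ok
CALL vault jot[p='/smabre'; c='stidu']
RET  created
CALL vault carryto[s='/biplul'; d='/drebre']
RET  ToolError: exists
CALL unitron asunit[v='8740'; u_from='kg'; u_to='g']
RET  8740000
CALL reckoner start[x='-22/3']
RET  -22/3


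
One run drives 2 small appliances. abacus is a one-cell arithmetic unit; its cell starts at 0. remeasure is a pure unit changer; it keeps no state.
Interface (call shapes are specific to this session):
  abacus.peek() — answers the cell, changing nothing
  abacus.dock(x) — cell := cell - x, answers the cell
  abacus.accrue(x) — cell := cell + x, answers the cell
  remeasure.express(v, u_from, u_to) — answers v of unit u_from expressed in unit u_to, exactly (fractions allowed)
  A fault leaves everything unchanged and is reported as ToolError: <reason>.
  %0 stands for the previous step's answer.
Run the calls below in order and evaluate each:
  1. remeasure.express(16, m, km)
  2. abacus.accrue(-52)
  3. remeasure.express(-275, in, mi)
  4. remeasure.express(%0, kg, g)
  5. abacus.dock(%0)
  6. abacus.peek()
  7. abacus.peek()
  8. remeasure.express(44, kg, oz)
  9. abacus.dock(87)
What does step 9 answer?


CALL remeasure.express[v=16; u_from=m; u_to=km]
RET  2/125
CALL abacus.accrue[x=-52]
RET  -52
CALL remeasure.express[v=-275; u_from=in; u_to=mi]
RET  -5/1152
CALL remeasure.express[v=%0; u_from=kg; u_to=g]
RET  -625/144
CALL abacus.dock[x=%0]
RET  -6863/144
CALL abacus.peek[]
RET  -6863/144
CALL abacus.peek[]
RET  -6863/144
CALL remeasure.express[v=44; u_from=kg; u_to=oz]
RET  6400000000/4123567
CALL abacus.dock[x=87]
RET  -19391/144

Answer: -19391/144


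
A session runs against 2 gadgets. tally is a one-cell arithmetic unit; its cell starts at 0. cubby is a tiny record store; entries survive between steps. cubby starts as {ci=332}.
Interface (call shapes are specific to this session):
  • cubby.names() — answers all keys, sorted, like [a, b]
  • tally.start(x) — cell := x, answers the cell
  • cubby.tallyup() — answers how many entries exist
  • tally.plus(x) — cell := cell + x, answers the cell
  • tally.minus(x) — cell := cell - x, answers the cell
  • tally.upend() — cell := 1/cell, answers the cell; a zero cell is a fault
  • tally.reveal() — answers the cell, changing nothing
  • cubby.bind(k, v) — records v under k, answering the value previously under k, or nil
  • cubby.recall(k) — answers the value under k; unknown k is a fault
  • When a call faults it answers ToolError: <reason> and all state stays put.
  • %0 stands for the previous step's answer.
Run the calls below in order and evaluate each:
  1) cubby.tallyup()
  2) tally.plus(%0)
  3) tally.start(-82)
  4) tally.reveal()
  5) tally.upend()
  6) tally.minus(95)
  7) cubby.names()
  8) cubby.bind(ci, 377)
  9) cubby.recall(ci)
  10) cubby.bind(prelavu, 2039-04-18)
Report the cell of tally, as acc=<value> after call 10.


·→ tallyup()
·← 1
·→ plus(x='%0')
·← 1
·→ start(x='-82')
·← -82
·→ reveal()
·← -82
·→ upend()
·← -1/82
·→ minus(x='95')
·← -7791/82
·→ names()
·← [ci]
·→ bind(k='ci', v='377')
·← 332
·→ recall(k='ci')
·← 377
·→ bind(k='prelavu', v='2039-04-18')
·← nil

Answer: acc=-7791/82


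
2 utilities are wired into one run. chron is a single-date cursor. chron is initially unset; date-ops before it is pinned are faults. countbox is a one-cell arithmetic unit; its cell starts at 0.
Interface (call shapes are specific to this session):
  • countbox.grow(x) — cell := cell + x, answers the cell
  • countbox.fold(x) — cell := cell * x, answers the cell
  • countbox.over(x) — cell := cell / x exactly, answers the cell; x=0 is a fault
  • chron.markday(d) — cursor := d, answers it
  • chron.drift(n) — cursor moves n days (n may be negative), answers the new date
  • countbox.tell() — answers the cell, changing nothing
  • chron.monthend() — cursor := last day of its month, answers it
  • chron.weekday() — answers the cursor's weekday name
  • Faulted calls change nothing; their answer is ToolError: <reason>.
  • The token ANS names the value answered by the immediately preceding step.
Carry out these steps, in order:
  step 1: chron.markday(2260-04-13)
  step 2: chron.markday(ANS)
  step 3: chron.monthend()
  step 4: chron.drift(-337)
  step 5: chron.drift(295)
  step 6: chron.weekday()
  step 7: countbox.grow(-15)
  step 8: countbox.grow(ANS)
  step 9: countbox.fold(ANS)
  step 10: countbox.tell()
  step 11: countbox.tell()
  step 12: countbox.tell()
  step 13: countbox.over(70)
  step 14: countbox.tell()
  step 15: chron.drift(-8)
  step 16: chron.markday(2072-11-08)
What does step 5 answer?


Answer: 2260-03-19

Derivation:
Using chron.markday on d→2260-04-13: 2260-04-13.
Then chron.markday on d→ANS, — result: 2260-04-13.
I use chron.monthend(), and observe 2260-04-30.
Invoking chron.drift on n→-337, and see 2259-05-29.
Next I call chron.drift on n→295, and get 2260-03-19.
Now I run chron.weekday, and observe Monday.
Using countbox.grow on x→-15, which returns -15.
Invoking countbox.grow on x→ANS, → -30.
Now I run countbox.fold on x→ANS, and see 900.
Invoking countbox.tell(), and observe 900.
Now I run countbox.tell, → 900.
Then countbox.tell(), giving 900.
I try countbox.over on x→70: 90/7.
Then countbox.tell, which returns 90/7.
I call chron.drift on n→-8, → 2260-03-11.
I invoke chron.markday on d→2072-11-08, and observe 2072-11-08.


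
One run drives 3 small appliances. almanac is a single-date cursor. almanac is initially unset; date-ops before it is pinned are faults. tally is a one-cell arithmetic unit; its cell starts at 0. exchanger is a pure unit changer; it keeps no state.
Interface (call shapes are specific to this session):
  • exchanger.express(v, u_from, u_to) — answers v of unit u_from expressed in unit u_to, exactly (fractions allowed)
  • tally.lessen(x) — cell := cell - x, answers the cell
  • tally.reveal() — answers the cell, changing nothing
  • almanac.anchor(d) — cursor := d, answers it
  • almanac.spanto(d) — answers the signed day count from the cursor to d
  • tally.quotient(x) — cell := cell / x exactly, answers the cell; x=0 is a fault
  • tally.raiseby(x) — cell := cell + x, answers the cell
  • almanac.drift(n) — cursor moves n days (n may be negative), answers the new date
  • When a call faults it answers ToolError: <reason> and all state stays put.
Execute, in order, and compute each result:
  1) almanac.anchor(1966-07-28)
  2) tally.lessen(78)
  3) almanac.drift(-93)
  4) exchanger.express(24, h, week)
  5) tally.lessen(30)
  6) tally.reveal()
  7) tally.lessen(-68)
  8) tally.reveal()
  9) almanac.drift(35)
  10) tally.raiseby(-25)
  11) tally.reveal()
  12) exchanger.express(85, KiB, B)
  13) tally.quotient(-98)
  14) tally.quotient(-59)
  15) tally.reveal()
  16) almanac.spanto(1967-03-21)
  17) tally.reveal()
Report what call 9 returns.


Act: almanac.anchor[d→1966-07-28]
Obs: 1966-07-28
Act: tally.lessen[x→78]
Obs: -78
Act: almanac.drift[n→-93]
Obs: 1966-04-26
Act: exchanger.express[v→24; u_from→h; u_to→week]
Obs: 1/7
Act: tally.lessen[x→30]
Obs: -108
Act: tally.reveal[]
Obs: -108
Act: tally.lessen[x→-68]
Obs: -40
Act: tally.reveal[]
Obs: -40
Act: almanac.drift[n→35]
Obs: 1966-05-31
Act: tally.raiseby[x→-25]
Obs: -65
Act: tally.reveal[]
Obs: -65
Act: exchanger.express[v→85; u_from→KiB; u_to→B]
Obs: 87040
Act: tally.quotient[x→-98]
Obs: 65/98
Act: tally.quotient[x→-59]
Obs: -65/5782
Act: tally.reveal[]
Obs: -65/5782
Act: almanac.spanto[d→1967-03-21]
Obs: 294
Act: tally.reveal[]
Obs: -65/5782

Answer: 1966-05-31


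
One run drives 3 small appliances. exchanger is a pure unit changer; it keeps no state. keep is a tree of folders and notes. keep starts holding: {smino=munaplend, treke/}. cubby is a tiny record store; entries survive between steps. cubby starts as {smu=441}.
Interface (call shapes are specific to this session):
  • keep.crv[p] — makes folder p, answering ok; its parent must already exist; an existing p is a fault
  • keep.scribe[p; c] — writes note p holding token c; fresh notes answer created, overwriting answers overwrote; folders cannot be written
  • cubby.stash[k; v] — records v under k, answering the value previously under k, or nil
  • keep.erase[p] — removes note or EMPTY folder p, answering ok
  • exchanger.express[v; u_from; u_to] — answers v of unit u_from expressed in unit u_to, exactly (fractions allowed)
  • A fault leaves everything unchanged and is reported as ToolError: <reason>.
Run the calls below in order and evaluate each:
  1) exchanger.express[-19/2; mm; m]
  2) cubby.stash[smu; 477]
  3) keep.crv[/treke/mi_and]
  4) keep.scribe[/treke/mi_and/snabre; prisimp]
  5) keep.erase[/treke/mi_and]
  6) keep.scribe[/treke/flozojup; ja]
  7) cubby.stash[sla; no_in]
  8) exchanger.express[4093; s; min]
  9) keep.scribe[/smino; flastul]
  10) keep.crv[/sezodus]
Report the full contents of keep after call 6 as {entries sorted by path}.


-- 1. express(v→-19/2, u_from→mm, u_to→m) => -19/2000
-- 2. stash(k→smu, v→477) => 441
-- 3. crv(p→/treke/mi_and) => ok
-- 4. scribe(p→/treke/mi_and/snabre, c→prisimp) => created
-- 5. erase(p→/treke/mi_and) => ToolError: not empty
-- 6. scribe(p→/treke/flozojup, c→ja) => created
-- 7. stash(k→sla, v→no_in) => nil
-- 8. express(v→4093, u_from→s, u_to→min) => 4093/60
-- 9. scribe(p→/smino, c→flastul) => overwrote
-- 10. crv(p→/sezodus) => ok

Answer: {smino=munaplend, treke/, treke/flozojup=ja, treke/mi_and/, treke/mi_and/snabre=prisimp}


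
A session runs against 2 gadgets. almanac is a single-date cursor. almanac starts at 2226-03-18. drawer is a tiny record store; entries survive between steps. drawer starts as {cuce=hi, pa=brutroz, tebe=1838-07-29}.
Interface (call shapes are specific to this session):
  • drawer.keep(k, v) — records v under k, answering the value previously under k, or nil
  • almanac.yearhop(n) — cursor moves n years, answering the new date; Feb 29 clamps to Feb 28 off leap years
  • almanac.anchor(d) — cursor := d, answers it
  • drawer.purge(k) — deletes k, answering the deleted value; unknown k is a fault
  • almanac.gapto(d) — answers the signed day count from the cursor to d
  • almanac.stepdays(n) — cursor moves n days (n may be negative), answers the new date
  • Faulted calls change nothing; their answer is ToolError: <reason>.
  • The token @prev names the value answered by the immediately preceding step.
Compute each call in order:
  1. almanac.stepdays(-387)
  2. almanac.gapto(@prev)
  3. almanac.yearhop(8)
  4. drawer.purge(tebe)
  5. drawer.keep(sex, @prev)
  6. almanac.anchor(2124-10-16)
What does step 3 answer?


Answer: 2233-02-24

Derivation:
I run stepdays on n→-387, — result: 2225-02-24.
Calling gapto on d→@prev, yielding 0.
I use yearhop on n→8, — result: 2233-02-24.
I invoke purge on k→tebe, and get 1838-07-29.
Then keep on k→sex, v→@prev, → nil.
Then anchor on d→2124-10-16, which returns 2124-10-16.


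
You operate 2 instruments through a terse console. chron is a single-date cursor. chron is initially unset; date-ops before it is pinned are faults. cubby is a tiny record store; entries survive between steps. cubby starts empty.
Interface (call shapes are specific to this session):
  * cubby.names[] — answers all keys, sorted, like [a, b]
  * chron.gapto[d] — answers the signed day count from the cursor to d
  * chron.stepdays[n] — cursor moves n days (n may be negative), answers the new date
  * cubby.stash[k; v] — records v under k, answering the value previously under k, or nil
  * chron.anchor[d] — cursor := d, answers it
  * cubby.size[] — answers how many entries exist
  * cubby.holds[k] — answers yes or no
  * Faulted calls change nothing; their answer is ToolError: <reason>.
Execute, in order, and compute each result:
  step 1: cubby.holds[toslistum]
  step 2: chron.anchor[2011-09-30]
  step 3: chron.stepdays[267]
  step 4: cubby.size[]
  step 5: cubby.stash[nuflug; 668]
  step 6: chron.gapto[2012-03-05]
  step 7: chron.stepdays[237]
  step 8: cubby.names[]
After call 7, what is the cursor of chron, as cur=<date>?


-> cubby.holds(k: toslistum)
<- no
-> chron.anchor(d: 2011-09-30)
<- 2011-09-30
-> chron.stepdays(n: 267)
<- 2012-06-23
-> cubby.size()
<- 0
-> cubby.stash(k: nuflug, v: 668)
<- nil
-> chron.gapto(d: 2012-03-05)
<- -110
-> chron.stepdays(n: 237)
<- 2013-02-15
-> cubby.names()
<- [nuflug]

Answer: cur=2013-02-15


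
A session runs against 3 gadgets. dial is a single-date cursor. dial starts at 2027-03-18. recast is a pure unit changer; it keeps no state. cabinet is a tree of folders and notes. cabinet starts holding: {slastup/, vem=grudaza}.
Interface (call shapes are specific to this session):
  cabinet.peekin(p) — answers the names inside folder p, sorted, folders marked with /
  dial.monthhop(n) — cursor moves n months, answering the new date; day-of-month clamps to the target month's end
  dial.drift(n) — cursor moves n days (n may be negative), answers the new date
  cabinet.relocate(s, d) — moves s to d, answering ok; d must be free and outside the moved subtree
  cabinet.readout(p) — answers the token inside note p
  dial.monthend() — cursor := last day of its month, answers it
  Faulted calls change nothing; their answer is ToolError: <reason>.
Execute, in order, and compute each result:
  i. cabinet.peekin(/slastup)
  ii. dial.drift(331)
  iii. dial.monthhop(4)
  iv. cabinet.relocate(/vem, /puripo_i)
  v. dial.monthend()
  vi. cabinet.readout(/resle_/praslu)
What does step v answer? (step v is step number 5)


Answer: 2028-06-30

Derivation:
·→ cabinet.peekin(p: /slastup)
·← []
·→ dial.drift(n: 331)
·← 2028-02-12
·→ dial.monthhop(n: 4)
·← 2028-06-12
·→ cabinet.relocate(s: /vem, d: /puripo_i)
·← ok
·→ dial.monthend()
·← 2028-06-30
·→ cabinet.readout(p: /resle_/praslu)
·← ToolError: not found


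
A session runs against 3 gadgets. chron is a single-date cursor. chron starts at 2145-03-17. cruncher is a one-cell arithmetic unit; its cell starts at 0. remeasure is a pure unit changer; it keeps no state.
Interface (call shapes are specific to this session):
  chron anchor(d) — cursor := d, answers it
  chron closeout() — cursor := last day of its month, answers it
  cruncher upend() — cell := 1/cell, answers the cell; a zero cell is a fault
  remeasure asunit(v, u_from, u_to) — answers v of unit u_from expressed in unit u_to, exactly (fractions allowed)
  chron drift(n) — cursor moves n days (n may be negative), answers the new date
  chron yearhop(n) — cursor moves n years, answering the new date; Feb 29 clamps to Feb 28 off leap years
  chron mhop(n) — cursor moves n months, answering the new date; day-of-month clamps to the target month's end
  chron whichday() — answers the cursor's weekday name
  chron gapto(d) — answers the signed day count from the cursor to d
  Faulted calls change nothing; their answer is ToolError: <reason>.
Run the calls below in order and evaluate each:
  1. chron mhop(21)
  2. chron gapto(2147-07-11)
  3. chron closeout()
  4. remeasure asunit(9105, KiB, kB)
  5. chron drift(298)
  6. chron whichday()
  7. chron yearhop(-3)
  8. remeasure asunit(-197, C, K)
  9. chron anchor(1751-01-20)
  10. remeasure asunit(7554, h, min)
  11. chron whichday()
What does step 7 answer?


Using chron mhop(n=21), — result: 2146-12-17.
I invoke chron gapto(d=2147-07-11), which returns 206.
I try chron closeout(), which returns 2146-12-31.
I call remeasure asunit(v=9105, u_from=KiB, u_to=kB), — result: 233088/25.
Now I run chron drift(n=298), and observe 2147-10-25.
Now I run chron whichday(), → Wednesday.
Next I call chron yearhop(n=-3), → 2144-10-25.
I run remeasure asunit(v=-197, u_from=C, u_to=K), yielding 1523/20.
I run chron anchor(d=1751-01-20), yielding 1751-01-20.
I invoke remeasure asunit(v=7554, u_from=h, u_to=min), and see 453240.
Invoking chron whichday(), yielding Wednesday.

Answer: 2144-10-25


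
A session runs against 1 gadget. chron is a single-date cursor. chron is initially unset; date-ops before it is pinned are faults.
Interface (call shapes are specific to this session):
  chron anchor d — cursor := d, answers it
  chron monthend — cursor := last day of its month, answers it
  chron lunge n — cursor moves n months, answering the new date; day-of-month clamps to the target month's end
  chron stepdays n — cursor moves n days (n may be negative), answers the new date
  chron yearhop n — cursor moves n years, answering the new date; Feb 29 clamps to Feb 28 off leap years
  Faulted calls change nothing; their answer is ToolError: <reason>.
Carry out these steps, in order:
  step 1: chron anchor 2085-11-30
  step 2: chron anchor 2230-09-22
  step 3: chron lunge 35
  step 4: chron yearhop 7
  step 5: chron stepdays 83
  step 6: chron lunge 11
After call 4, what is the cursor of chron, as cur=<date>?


Answer: cur=2240-08-22

Derivation:
I invoke chron anchor with d→2085-11-30, which returns 2085-11-30.
I call chron anchor with d→2230-09-22: 2230-09-22.
Then chron lunge with n→35, which returns 2233-08-22.
Now I run chron yearhop with n→7, → 2240-08-22.
I call chron stepdays with n→83: 2240-11-13.
I use chron lunge with n→11: 2241-10-13.


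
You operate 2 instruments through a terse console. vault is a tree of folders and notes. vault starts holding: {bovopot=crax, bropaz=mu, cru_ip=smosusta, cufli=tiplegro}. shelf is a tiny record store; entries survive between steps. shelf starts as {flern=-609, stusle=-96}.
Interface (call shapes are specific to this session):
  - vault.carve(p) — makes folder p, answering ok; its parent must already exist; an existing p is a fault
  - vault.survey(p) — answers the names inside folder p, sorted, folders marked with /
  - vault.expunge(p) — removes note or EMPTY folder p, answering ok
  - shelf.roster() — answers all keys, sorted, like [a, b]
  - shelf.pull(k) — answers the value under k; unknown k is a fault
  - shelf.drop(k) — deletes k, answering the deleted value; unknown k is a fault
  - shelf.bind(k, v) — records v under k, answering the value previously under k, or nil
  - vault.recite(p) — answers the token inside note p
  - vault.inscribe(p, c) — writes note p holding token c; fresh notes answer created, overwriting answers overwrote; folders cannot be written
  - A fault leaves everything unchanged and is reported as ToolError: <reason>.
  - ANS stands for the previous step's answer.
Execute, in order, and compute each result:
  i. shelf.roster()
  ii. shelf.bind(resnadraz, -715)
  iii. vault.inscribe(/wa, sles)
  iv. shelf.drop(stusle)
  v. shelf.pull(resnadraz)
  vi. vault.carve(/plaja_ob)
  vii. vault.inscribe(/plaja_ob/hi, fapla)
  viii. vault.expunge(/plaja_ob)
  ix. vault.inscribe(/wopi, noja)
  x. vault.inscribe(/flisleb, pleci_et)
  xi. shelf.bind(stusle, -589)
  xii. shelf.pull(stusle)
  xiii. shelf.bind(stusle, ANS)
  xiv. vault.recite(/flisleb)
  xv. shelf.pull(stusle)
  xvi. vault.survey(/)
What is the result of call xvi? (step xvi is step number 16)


==> roster()
<== [flern, stusle]
==> bind(k→resnadraz, v→-715)
<== nil
==> inscribe(p→/wa, c→sles)
<== created
==> drop(k→stusle)
<== -96
==> pull(k→resnadraz)
<== -715
==> carve(p→/plaja_ob)
<== ok
==> inscribe(p→/plaja_ob/hi, c→fapla)
<== created
==> expunge(p→/plaja_ob)
<== ToolError: not empty
==> inscribe(p→/wopi, c→noja)
<== created
==> inscribe(p→/flisleb, c→pleci_et)
<== created
==> bind(k→stusle, v→-589)
<== nil
==> pull(k→stusle)
<== -589
==> bind(k→stusle, v→ANS)
<== -589
==> recite(p→/flisleb)
<== pleci_et
==> pull(k→stusle)
<== -589
==> survey(p→/)
<== [bovopot, bropaz, cru_ip, cufli, flisleb, plaja_ob/, wa, wopi]

Answer: [bovopot, bropaz, cru_ip, cufli, flisleb, plaja_ob/, wa, wopi]


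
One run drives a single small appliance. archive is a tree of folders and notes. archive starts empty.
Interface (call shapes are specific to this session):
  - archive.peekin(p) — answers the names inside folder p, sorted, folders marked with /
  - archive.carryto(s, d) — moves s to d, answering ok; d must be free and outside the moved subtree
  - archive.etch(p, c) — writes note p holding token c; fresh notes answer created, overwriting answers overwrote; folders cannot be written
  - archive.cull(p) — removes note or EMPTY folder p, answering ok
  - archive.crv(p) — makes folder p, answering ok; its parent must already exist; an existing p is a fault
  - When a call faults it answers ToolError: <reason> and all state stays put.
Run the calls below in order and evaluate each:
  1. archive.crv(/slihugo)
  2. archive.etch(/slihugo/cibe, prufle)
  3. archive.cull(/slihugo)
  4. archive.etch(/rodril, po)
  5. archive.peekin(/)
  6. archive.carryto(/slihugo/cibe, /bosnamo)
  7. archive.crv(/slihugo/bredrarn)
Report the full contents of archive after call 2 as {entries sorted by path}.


Answer: {slihugo/, slihugo/cibe=prufle}

Derivation:
Do: crv[p→/slihugo]
See: ok
Do: etch[p→/slihugo/cibe; c→prufle]
See: created
Do: cull[p→/slihugo]
See: ToolError: not empty
Do: etch[p→/rodril; c→po]
See: created
Do: peekin[p→/]
See: [rodril, slihugo/]
Do: carryto[s→/slihugo/cibe; d→/bosnamo]
See: ok
Do: crv[p→/slihugo/bredrarn]
See: ok


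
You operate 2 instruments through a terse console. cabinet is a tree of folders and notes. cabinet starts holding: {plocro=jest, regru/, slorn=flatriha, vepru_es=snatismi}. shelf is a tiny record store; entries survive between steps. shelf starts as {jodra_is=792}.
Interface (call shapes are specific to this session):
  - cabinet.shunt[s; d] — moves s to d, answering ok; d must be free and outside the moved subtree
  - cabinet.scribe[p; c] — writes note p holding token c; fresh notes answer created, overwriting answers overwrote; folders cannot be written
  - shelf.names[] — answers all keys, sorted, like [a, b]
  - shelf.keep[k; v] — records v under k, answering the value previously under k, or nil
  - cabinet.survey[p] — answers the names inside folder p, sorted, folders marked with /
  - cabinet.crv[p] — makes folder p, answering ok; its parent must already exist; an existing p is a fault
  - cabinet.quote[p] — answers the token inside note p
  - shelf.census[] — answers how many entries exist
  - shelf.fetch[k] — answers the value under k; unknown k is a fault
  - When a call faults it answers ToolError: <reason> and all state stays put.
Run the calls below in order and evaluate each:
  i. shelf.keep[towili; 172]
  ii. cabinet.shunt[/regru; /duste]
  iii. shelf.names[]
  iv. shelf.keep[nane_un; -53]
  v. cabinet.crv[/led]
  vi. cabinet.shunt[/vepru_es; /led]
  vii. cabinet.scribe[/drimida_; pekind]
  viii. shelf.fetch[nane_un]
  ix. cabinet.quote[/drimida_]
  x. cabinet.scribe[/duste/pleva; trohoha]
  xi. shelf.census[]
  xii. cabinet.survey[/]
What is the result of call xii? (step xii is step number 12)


Answer: [drimida_, duste/, led/, plocro, slorn, vepru_es]

Derivation:
Then shelf.keep with k→towili, v→172, and get nil.
I use cabinet.shunt with s→/regru, d→/duste, and see ok.
Now I run shelf.names, which returns [jodra_is, towili].
Now I run shelf.keep with k→nane_un, v→-53, — result: nil.
I use cabinet.crv with p→/led, which returns ok.
I use cabinet.shunt with s→/vepru_es, d→/led, and observe ToolError: exists.
I call cabinet.scribe with p→/drimida_, c→pekind, and get created.
Now I run shelf.fetch with k→nane_un, giving -53.
Invoking cabinet.quote with p→/drimida_, — result: pekind.
I use cabinet.scribe with p→/duste/pleva, c→trohoha, and see created.
I invoke shelf.census(), which returns 3.
Now I run cabinet.survey with p→/, which returns [drimida_, duste/, led/, plocro, slorn, vepru_es].
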